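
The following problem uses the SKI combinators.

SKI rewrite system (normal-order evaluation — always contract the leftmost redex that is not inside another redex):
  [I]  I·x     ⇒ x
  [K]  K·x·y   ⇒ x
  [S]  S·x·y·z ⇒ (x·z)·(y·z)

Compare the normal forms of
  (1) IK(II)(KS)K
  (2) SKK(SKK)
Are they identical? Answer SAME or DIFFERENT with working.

Term A:
  start: IK(II)(KS)K
  step 1: K(II)(KS)K
  step 2: IIK
  step 3: IK
  step 4: K

Term B:
  start: SKK(SKK)
  step 1: K(SKK)(K(SKK))
  step 2: SKK

Answer: DIFFERENT — A ⇓ K, B ⇓ SKK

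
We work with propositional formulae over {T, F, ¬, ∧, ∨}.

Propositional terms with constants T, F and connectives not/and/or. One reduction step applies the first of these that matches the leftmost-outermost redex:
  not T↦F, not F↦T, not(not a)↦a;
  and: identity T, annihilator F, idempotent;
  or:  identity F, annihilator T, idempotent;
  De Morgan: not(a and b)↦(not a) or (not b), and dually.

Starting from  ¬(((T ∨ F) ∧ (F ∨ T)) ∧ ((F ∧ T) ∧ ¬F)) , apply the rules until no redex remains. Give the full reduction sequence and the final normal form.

Answer: normal form = T  (in 16 steps)

Derivation:
  start: ¬(((T ∨ F) ∧ (F ∨ T)) ∧ ((F ∧ T) ∧ ¬F))
  step 1: ¬((T ∨ F) ∧ (F ∨ T)) ∨ ¬((F ∧ T) ∧ ¬F)
  step 2: (¬(T ∨ F) ∨ ¬(F ∨ T)) ∨ ¬((F ∧ T) ∧ ¬F)
  step 3: ((¬T ∧ ¬F) ∨ ¬(F ∨ T)) ∨ ¬((F ∧ T) ∧ ¬F)
  step 4: ((F ∧ ¬F) ∨ ¬(F ∨ T)) ∨ ¬((F ∧ T) ∧ ¬F)
  step 5: (F ∨ ¬(F ∨ T)) ∨ ¬((F ∧ T) ∧ ¬F)
  step 6: ¬(F ∨ T) ∨ ¬((F ∧ T) ∧ ¬F)
  step 7: (¬F ∧ ¬T) ∨ ¬((F ∧ T) ∧ ¬F)
  step 8: (T ∧ ¬T) ∨ ¬((F ∧ T) ∧ ¬F)
  step 9: ¬T ∨ ¬((F ∧ T) ∧ ¬F)
  step 10: F ∨ ¬((F ∧ T) ∧ ¬F)
  step 11: ¬((F ∧ T) ∧ ¬F)
  step 12: ¬(F ∧ T) ∨ ¬¬F
  step 13: (¬F ∨ ¬T) ∨ ¬¬F
  step 14: (T ∨ ¬T) ∨ ¬¬F
  step 15: T ∨ ¬¬F
  step 16: T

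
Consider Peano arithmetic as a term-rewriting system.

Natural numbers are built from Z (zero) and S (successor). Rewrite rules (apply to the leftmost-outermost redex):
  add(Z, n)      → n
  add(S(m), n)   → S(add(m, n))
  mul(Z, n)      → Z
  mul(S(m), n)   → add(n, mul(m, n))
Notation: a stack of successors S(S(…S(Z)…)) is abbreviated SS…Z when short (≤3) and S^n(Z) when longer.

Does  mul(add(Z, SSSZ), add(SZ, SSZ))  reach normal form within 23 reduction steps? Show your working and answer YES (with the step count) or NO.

Answer: YES — reaches normal form S^9(Z) in 23 ≤ 23 steps

Reduction:
  start: mul(add(Z, SSSZ), add(SZ, SSZ))
  →1  mul(SSSZ, add(SZ, SSZ))
  →2  add(add(SZ, SSZ), mul(SSZ, add(SZ, SSZ)))
  →3  add(S(add(Z, SSZ)), mul(SSZ, add(SZ, SSZ)))
  →4  S(add(add(Z, SSZ), mul(SSZ, add(SZ, SSZ))))
  →5  S(add(SSZ, mul(SSZ, add(SZ, SSZ))))
  →6  S(S(add(SZ, mul(SSZ, add(SZ, SSZ)))))
  →7  S(S(S(add(Z, mul(SSZ, add(SZ, SSZ))))))
  →8  S(S(S(mul(SSZ, add(SZ, SSZ)))))
  →9  S(S(S(add(add(SZ, SSZ), mul(SZ, add(SZ, SSZ))))))
  →10  S(S(S(add(S(add(Z, SSZ)), mul(SZ, add(SZ, SSZ))))))
  →11  S(S(S(S(add(add(Z, SSZ), mul(SZ, add(SZ, SSZ)))))))
  →12  S(S(S(S(add(SSZ, mul(SZ, add(SZ, SSZ)))))))
  →13  S(S(S(S(S(add(SZ, mul(SZ, add(SZ, SSZ))))))))
  →14  S(S(S(S(S(S(add(Z, mul(SZ, add(SZ, SSZ)))))))))
  →15  S(S(S(S(S(S(mul(SZ, add(SZ, SSZ))))))))
  →16  S(S(S(S(S(S(add(add(SZ, SSZ), mul(Z, add(SZ, SSZ)))))))))
  →17  S(S(S(S(S(S(add(S(add(Z, SSZ)), mul(Z, add(SZ, SSZ)))))))))
  →18  S(S(S(S(S(S(S(add(add(Z, SSZ), mul(Z, add(SZ, SSZ))))))))))
  →19  S(S(S(S(S(S(S(add(SSZ, mul(Z, add(SZ, SSZ))))))))))
  →20  S(S(S(S(S(S(S(S(add(SZ, mul(Z, add(SZ, SSZ)))))))))))
  →21  S(S(S(S(S(S(S(S(S(add(Z, mul(Z, add(SZ, SSZ))))))))))))
  →22  S(S(S(S(S(S(S(S(S(mul(Z, add(SZ, SSZ)))))))))))
  →23  S^9(Z)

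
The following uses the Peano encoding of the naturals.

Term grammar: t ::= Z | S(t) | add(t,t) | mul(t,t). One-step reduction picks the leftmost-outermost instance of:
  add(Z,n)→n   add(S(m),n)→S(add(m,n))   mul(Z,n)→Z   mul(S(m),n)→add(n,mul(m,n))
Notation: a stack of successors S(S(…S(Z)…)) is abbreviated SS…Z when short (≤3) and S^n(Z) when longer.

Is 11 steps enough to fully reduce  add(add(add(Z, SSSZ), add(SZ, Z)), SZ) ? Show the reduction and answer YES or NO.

Answer: NO — after 11 steps the term is S(S(S(S(add(Z, SZ))))), not yet normal

Derivation:
  start: add(add(add(Z, SSSZ), add(SZ, Z)), SZ)
  [1] add(add(SSSZ, add(SZ, Z)), SZ)
  [2] add(S(add(SSZ, add(SZ, Z))), SZ)
  [3] S(add(add(SSZ, add(SZ, Z)), SZ))
  [4] S(add(S(add(SZ, add(SZ, Z))), SZ))
  [5] S(S(add(add(SZ, add(SZ, Z)), SZ)))
  [6] S(S(add(S(add(Z, add(SZ, Z))), SZ)))
  [7] S(S(S(add(add(Z, add(SZ, Z)), SZ))))
  [8] S(S(S(add(add(SZ, Z), SZ))))
  [9] S(S(S(add(S(add(Z, Z)), SZ))))
  [10] S(S(S(S(add(add(Z, Z), SZ)))))
  [11] S(S(S(S(add(Z, SZ)))))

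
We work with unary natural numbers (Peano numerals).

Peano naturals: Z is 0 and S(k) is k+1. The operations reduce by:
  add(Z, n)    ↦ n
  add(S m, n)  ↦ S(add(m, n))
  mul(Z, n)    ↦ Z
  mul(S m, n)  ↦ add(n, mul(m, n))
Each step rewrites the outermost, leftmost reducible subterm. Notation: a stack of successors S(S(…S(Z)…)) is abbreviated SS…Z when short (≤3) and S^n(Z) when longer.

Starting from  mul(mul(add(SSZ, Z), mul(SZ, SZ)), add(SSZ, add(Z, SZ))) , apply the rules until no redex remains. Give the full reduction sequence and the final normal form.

Answer: normal form = S^6(Z)  (in 37 steps)

Reduction:
  start: mul(mul(add(SSZ, Z), mul(SZ, SZ)), add(SSZ, add(Z, SZ)))
  step 1: mul(mul(S(add(SZ, Z)), mul(SZ, SZ)), add(SSZ, add(Z, SZ)))
  step 2: mul(add(mul(SZ, SZ), mul(add(SZ, Z), mul(SZ, SZ))), add(SSZ, add(Z, SZ)))
  step 3: mul(add(add(SZ, mul(Z, SZ)), mul(add(SZ, Z), mul(SZ, SZ))), add(SSZ, add(Z, SZ)))
  step 4: mul(add(S(add(Z, mul(Z, SZ))), mul(add(SZ, Z), mul(SZ, SZ))), add(SSZ, add(Z, SZ)))
  step 5: mul(S(add(add(Z, mul(Z, SZ)), mul(add(SZ, Z), mul(SZ, SZ)))), add(SSZ, add(Z, SZ)))
  step 6: add(add(SSZ, add(Z, SZ)), mul(add(add(Z, mul(Z, SZ)), mul(add(SZ, Z), mul(SZ, SZ))), add(SSZ, add(Z, SZ))))
  step 7: add(S(add(SZ, add(Z, SZ))), mul(add(add(Z, mul(Z, SZ)), mul(add(SZ, Z), mul(SZ, SZ))), add(SSZ, add(Z, SZ))))
  step 8: S(add(add(SZ, add(Z, SZ)), mul(add(add(Z, mul(Z, SZ)), mul(add(SZ, Z), mul(SZ, SZ))), add(SSZ, add(Z, SZ)))))
  step 9: S(add(S(add(Z, add(Z, SZ))), mul(add(add(Z, mul(Z, SZ)), mul(add(SZ, Z), mul(SZ, SZ))), add(SSZ, add(Z, SZ)))))
  step 10: S(S(add(add(Z, add(Z, SZ)), mul(add(add(Z, mul(Z, SZ)), mul(add(SZ, Z), mul(SZ, SZ))), add(SSZ, add(Z, SZ))))))
  step 11: S(S(add(add(Z, SZ), mul(add(add(Z, mul(Z, SZ)), mul(add(SZ, Z), mul(SZ, SZ))), add(SSZ, add(Z, SZ))))))
  step 12: S(S(add(SZ, mul(add(add(Z, mul(Z, SZ)), mul(add(SZ, Z), mul(SZ, SZ))), add(SSZ, add(Z, SZ))))))
  step 13: S(S(S(add(Z, mul(add(add(Z, mul(Z, SZ)), mul(add(SZ, Z), mul(SZ, SZ))), add(SSZ, add(Z, SZ)))))))
  step 14: S(S(S(mul(add(add(Z, mul(Z, SZ)), mul(add(SZ, Z), mul(SZ, SZ))), add(SSZ, add(Z, SZ))))))
  step 15: S(S(S(mul(add(mul(Z, SZ), mul(add(SZ, Z), mul(SZ, SZ))), add(SSZ, add(Z, SZ))))))
  step 16: S(S(S(mul(add(Z, mul(add(SZ, Z), mul(SZ, SZ))), add(SSZ, add(Z, SZ))))))
  step 17: S(S(S(mul(mul(add(SZ, Z), mul(SZ, SZ)), add(SSZ, add(Z, SZ))))))
  step 18: S(S(S(mul(mul(S(add(Z, Z)), mul(SZ, SZ)), add(SSZ, add(Z, SZ))))))
  step 19: S(S(S(mul(add(mul(SZ, SZ), mul(add(Z, Z), mul(SZ, SZ))), add(SSZ, add(Z, SZ))))))
  step 20: S(S(S(mul(add(add(SZ, mul(Z, SZ)), mul(add(Z, Z), mul(SZ, SZ))), add(SSZ, add(Z, SZ))))))
  step 21: S(S(S(mul(add(S(add(Z, mul(Z, SZ))), mul(add(Z, Z), mul(SZ, SZ))), add(SSZ, add(Z, SZ))))))
  step 22: S(S(S(mul(S(add(add(Z, mul(Z, SZ)), mul(add(Z, Z), mul(SZ, SZ)))), add(SSZ, add(Z, SZ))))))
  step 23: S(S(S(add(add(SSZ, add(Z, SZ)), mul(add(add(Z, mul(Z, SZ)), mul(add(Z, Z), mul(SZ, SZ))), add(SSZ, add(Z, SZ)))))))
  step 24: S(S(S(add(S(add(SZ, add(Z, SZ))), mul(add(add(Z, mul(Z, SZ)), mul(add(Z, Z), mul(SZ, SZ))), add(SSZ, add(Z, SZ)))))))
  step 25: S(S(S(S(add(add(SZ, add(Z, SZ)), mul(add(add(Z, mul(Z, SZ)), mul(add(Z, Z), mul(SZ, SZ))), add(SSZ, add(Z, SZ))))))))
  step 26: S(S(S(S(add(S(add(Z, add(Z, SZ))), mul(add(add(Z, mul(Z, SZ)), mul(add(Z, Z), mul(SZ, SZ))), add(SSZ, add(Z, SZ))))))))
  step 27: S(S(S(S(S(add(add(Z, add(Z, SZ)), mul(add(add(Z, mul(Z, SZ)), mul(add(Z, Z), mul(SZ, SZ))), add(SSZ, add(Z, SZ)))))))))
  step 28: S(S(S(S(S(add(add(Z, SZ), mul(add(add(Z, mul(Z, SZ)), mul(add(Z, Z), mul(SZ, SZ))), add(SSZ, add(Z, SZ)))))))))
  step 29: S(S(S(S(S(add(SZ, mul(add(add(Z, mul(Z, SZ)), mul(add(Z, Z), mul(SZ, SZ))), add(SSZ, add(Z, SZ)))))))))
  step 30: S(S(S(S(S(S(add(Z, mul(add(add(Z, mul(Z, SZ)), mul(add(Z, Z), mul(SZ, SZ))), add(SSZ, add(Z, SZ))))))))))
  step 31: S(S(S(S(S(S(mul(add(add(Z, mul(Z, SZ)), mul(add(Z, Z), mul(SZ, SZ))), add(SSZ, add(Z, SZ)))))))))
  step 32: S(S(S(S(S(S(mul(add(mul(Z, SZ), mul(add(Z, Z), mul(SZ, SZ))), add(SSZ, add(Z, SZ)))))))))
  step 33: S(S(S(S(S(S(mul(add(Z, mul(add(Z, Z), mul(SZ, SZ))), add(SSZ, add(Z, SZ)))))))))
  step 34: S(S(S(S(S(S(mul(mul(add(Z, Z), mul(SZ, SZ)), add(SSZ, add(Z, SZ)))))))))
  step 35: S(S(S(S(S(S(mul(mul(Z, mul(SZ, SZ)), add(SSZ, add(Z, SZ)))))))))
  step 36: S(S(S(S(S(S(mul(Z, add(SSZ, add(Z, SZ)))))))))
  step 37: S^6(Z)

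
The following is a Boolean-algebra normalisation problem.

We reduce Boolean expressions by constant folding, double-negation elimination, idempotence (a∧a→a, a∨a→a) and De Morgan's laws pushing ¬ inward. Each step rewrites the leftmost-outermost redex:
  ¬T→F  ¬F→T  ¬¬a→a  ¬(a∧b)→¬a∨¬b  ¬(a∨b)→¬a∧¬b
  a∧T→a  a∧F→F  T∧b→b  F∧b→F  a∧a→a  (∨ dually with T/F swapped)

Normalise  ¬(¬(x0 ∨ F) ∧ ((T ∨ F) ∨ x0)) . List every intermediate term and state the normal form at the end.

Answer: normal form = x0  (in 9 steps)

Reduction:
  start: ¬(¬(x0 ∨ F) ∧ ((T ∨ F) ∨ x0))
  step 1: ¬¬(x0 ∨ F) ∨ ¬((T ∨ F) ∨ x0)
  step 2: (x0 ∨ F) ∨ ¬((T ∨ F) ∨ x0)
  step 3: x0 ∨ ¬((T ∨ F) ∨ x0)
  step 4: x0 ∨ (¬(T ∨ F) ∧ ¬x0)
  step 5: x0 ∨ ((¬T ∧ ¬F) ∧ ¬x0)
  step 6: x0 ∨ ((F ∧ ¬F) ∧ ¬x0)
  step 7: x0 ∨ (F ∧ ¬x0)
  step 8: x0 ∨ F
  step 9: x0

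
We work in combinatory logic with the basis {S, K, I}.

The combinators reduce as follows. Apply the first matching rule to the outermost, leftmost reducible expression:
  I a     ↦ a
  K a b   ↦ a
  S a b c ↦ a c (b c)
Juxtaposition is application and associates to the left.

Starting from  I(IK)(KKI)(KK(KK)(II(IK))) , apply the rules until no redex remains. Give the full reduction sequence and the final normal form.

  start: I(IK)(KKI)(KK(KK)(II(IK)))
  step 1: IK(KKI)(KK(KK)(II(IK)))
  step 2: K(KKI)(KK(KK)(II(IK)))
  step 3: KKI
  step 4: K

Answer: normal form = K  (in 4 steps)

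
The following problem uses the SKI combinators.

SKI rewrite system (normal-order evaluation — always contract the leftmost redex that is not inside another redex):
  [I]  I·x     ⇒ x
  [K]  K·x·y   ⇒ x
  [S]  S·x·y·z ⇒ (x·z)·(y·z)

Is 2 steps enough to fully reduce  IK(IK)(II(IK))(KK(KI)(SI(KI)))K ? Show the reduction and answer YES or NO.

  start: IK(IK)(II(IK))(KK(KI)(SI(KI)))K
  [1] K(IK)(II(IK))(KK(KI)(SI(KI)))K
  [2] IK(KK(KI)(SI(KI)))K

Answer: NO — after 2 steps the term is IK(KK(KI)(SI(KI)))K, not yet normal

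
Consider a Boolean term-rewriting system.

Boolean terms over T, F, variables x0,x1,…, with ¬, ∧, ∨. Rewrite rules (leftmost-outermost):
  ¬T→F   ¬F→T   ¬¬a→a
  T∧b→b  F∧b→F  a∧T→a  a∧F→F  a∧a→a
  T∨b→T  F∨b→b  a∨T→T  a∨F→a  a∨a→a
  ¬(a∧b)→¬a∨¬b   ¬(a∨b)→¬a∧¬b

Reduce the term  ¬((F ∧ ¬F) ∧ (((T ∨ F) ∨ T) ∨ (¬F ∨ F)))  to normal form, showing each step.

  start: ¬((F ∧ ¬F) ∧ (((T ∨ F) ∨ T) ∨ (¬F ∨ F)))
  [1] ¬(F ∧ ¬F) ∨ ¬(((T ∨ F) ∨ T) ∨ (¬F ∨ F))
  [2] (¬F ∨ ¬¬F) ∨ ¬(((T ∨ F) ∨ T) ∨ (¬F ∨ F))
  [3] (T ∨ ¬¬F) ∨ ¬(((T ∨ F) ∨ T) ∨ (¬F ∨ F))
  [4] T ∨ ¬(((T ∨ F) ∨ T) ∨ (¬F ∨ F))
  [5] T

Answer: normal form = T  (in 5 steps)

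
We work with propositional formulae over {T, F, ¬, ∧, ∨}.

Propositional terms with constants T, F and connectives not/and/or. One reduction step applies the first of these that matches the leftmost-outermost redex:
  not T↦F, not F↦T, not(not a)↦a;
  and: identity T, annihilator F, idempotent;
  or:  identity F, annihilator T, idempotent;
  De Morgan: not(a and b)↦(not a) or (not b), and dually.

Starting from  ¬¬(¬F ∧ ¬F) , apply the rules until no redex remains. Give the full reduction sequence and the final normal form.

  start: ¬¬(¬F ∧ ¬F)
  [1] ¬F ∧ ¬F
  [2] ¬F
  [3] T

Answer: normal form = T  (in 3 steps)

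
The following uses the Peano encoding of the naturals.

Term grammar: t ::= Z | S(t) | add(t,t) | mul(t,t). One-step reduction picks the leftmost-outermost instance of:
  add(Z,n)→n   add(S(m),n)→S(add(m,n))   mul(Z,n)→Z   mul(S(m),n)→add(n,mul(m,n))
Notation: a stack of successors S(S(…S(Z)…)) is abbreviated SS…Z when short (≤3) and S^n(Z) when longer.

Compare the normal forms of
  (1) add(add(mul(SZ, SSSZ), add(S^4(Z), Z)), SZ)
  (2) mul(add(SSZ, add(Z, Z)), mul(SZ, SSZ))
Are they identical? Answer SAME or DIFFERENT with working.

Term A:
  start: add(add(mul(SZ, SSSZ), add(S^4(Z), Z)), SZ)
  step 1: add(add(add(SSSZ, mul(Z, SSSZ)), add(S^4(Z), Z)), SZ)
  step 2: add(add(S(add(SSZ, mul(Z, SSSZ))), add(S^4(Z), Z)), SZ)
  step 3: add(S(add(add(SSZ, mul(Z, SSSZ)), add(S^4(Z), Z))), SZ)
  step 4: S(add(add(add(SSZ, mul(Z, SSSZ)), add(S^4(Z), Z)), SZ))
  step 5: S(add(add(S(add(SZ, mul(Z, SSSZ))), add(S^4(Z), Z)), SZ))
  step 6: S(add(S(add(add(SZ, mul(Z, SSSZ)), add(S^4(Z), Z))), SZ))
  step 7: S(S(add(add(add(SZ, mul(Z, SSSZ)), add(S^4(Z), Z)), SZ)))
  step 8: S(S(add(add(S(add(Z, mul(Z, SSSZ))), add(S^4(Z), Z)), SZ)))
  step 9: S(S(add(S(add(add(Z, mul(Z, SSSZ)), add(S^4(Z), Z))), SZ)))
  step 10: S(S(S(add(add(add(Z, mul(Z, SSSZ)), add(S^4(Z), Z)), SZ))))
  step 11: S(S(S(add(add(mul(Z, SSSZ), add(S^4(Z), Z)), SZ))))
  step 12: S(S(S(add(add(Z, add(S^4(Z), Z)), SZ))))
  step 13: S(S(S(add(add(S^4(Z), Z), SZ))))
  step 14: S(S(S(add(S(add(SSSZ, Z)), SZ))))
  step 15: S(S(S(S(add(add(SSSZ, Z), SZ)))))
  step 16: S(S(S(S(add(S(add(SSZ, Z)), SZ)))))
  step 17: S(S(S(S(S(add(add(SSZ, Z), SZ))))))
  step 18: S(S(S(S(S(add(S(add(SZ, Z)), SZ))))))
  step 19: S(S(S(S(S(S(add(add(SZ, Z), SZ)))))))
  step 20: S(S(S(S(S(S(add(S(add(Z, Z)), SZ)))))))
  step 21: S(S(S(S(S(S(S(add(add(Z, Z), SZ))))))))
  step 22: S(S(S(S(S(S(S(add(Z, SZ))))))))
  step 23: S^8(Z)

Term B:
  start: mul(add(SSZ, add(Z, Z)), mul(SZ, SSZ))
  step 1: mul(S(add(SZ, add(Z, Z))), mul(SZ, SSZ))
  step 2: add(mul(SZ, SSZ), mul(add(SZ, add(Z, Z)), mul(SZ, SSZ)))
  step 3: add(add(SSZ, mul(Z, SSZ)), mul(add(SZ, add(Z, Z)), mul(SZ, SSZ)))
  step 4: add(S(add(SZ, mul(Z, SSZ))), mul(add(SZ, add(Z, Z)), mul(SZ, SSZ)))
  step 5: S(add(add(SZ, mul(Z, SSZ)), mul(add(SZ, add(Z, Z)), mul(SZ, SSZ))))
  step 6: S(add(S(add(Z, mul(Z, SSZ))), mul(add(SZ, add(Z, Z)), mul(SZ, SSZ))))
  step 7: S(S(add(add(Z, mul(Z, SSZ)), mul(add(SZ, add(Z, Z)), mul(SZ, SSZ)))))
  step 8: S(S(add(mul(Z, SSZ), mul(add(SZ, add(Z, Z)), mul(SZ, SSZ)))))
  step 9: S(S(add(Z, mul(add(SZ, add(Z, Z)), mul(SZ, SSZ)))))
  step 10: S(S(mul(add(SZ, add(Z, Z)), mul(SZ, SSZ))))
  step 11: S(S(mul(S(add(Z, add(Z, Z))), mul(SZ, SSZ))))
  step 12: S(S(add(mul(SZ, SSZ), mul(add(Z, add(Z, Z)), mul(SZ, SSZ)))))
  step 13: S(S(add(add(SSZ, mul(Z, SSZ)), mul(add(Z, add(Z, Z)), mul(SZ, SSZ)))))
  step 14: S(S(add(S(add(SZ, mul(Z, SSZ))), mul(add(Z, add(Z, Z)), mul(SZ, SSZ)))))
  step 15: S(S(S(add(add(SZ, mul(Z, SSZ)), mul(add(Z, add(Z, Z)), mul(SZ, SSZ))))))
  step 16: S(S(S(add(S(add(Z, mul(Z, SSZ))), mul(add(Z, add(Z, Z)), mul(SZ, SSZ))))))
  step 17: S(S(S(S(add(add(Z, mul(Z, SSZ)), mul(add(Z, add(Z, Z)), mul(SZ, SSZ)))))))
  step 18: S(S(S(S(add(mul(Z, SSZ), mul(add(Z, add(Z, Z)), mul(SZ, SSZ)))))))
  step 19: S(S(S(S(add(Z, mul(add(Z, add(Z, Z)), mul(SZ, SSZ)))))))
  step 20: S(S(S(S(mul(add(Z, add(Z, Z)), mul(SZ, SSZ))))))
  step 21: S(S(S(S(mul(add(Z, Z), mul(SZ, SSZ))))))
  step 22: S(S(S(S(mul(Z, mul(SZ, SSZ))))))
  step 23: S^4(Z)

Answer: DIFFERENT — A ⇓ S^8(Z), B ⇓ S^4(Z)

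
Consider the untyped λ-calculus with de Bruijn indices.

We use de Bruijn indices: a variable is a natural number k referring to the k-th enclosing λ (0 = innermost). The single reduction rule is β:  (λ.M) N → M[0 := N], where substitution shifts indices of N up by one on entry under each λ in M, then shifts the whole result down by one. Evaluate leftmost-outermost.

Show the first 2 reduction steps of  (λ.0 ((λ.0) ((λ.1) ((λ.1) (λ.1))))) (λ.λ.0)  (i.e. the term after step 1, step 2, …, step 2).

  start: (λ.0 ((λ.0) ((λ.1) ((λ.1) (λ.1))))) (λ.λ.0)
  →1  (λ.λ.0) ((λ.0) ((λ.λ.λ.0) ((λ.λ.λ.0) (λ.λ.λ.0))))
  →2  λ.0

Answer: after 2 steps: λ.0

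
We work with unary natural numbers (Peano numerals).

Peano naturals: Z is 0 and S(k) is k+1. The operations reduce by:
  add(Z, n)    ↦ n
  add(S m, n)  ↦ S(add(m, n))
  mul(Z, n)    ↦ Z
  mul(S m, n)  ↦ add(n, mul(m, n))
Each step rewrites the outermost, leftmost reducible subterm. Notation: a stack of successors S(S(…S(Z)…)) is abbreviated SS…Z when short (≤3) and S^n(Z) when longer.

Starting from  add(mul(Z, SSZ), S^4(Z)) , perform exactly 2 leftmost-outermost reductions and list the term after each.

Answer: after 2 steps: S^4(Z)

Working:
  start: add(mul(Z, SSZ), S^4(Z))
  [1] add(Z, S^4(Z))
  [2] S^4(Z)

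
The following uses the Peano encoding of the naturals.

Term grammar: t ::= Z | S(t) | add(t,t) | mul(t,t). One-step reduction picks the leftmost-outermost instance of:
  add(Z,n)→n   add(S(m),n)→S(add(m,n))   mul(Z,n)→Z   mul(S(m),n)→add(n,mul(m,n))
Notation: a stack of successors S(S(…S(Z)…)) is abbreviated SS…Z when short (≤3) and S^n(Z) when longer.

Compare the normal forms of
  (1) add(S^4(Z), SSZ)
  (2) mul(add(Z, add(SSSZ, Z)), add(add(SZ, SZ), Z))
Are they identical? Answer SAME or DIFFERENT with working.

Answer: SAME — A ⇓ S^6(Z), B ⇓ S^6(Z)

Working:
Term A:
  start: add(S^4(Z), SSZ)
  →1  S(add(SSSZ, SSZ))
  →2  S(S(add(SSZ, SSZ)))
  →3  S(S(S(add(SZ, SSZ))))
  →4  S(S(S(S(add(Z, SSZ)))))
  →5  S^6(Z)

Term B:
  start: mul(add(Z, add(SSSZ, Z)), add(add(SZ, SZ), Z))
  →1  mul(add(SSSZ, Z), add(add(SZ, SZ), Z))
  →2  mul(S(add(SSZ, Z)), add(add(SZ, SZ), Z))
  →3  add(add(add(SZ, SZ), Z), mul(add(SSZ, Z), add(add(SZ, SZ), Z)))
  →4  add(add(S(add(Z, SZ)), Z), mul(add(SSZ, Z), add(add(SZ, SZ), Z)))
  →5  add(S(add(add(Z, SZ), Z)), mul(add(SSZ, Z), add(add(SZ, SZ), Z)))
  →6  S(add(add(add(Z, SZ), Z), mul(add(SSZ, Z), add(add(SZ, SZ), Z))))
  →7  S(add(add(SZ, Z), mul(add(SSZ, Z), add(add(SZ, SZ), Z))))
  →8  S(add(S(add(Z, Z)), mul(add(SSZ, Z), add(add(SZ, SZ), Z))))
  →9  S(S(add(add(Z, Z), mul(add(SSZ, Z), add(add(SZ, SZ), Z)))))
  →10  S(S(add(Z, mul(add(SSZ, Z), add(add(SZ, SZ), Z)))))
  →11  S(S(mul(add(SSZ, Z), add(add(SZ, SZ), Z))))
  →12  S(S(mul(S(add(SZ, Z)), add(add(SZ, SZ), Z))))
  →13  S(S(add(add(add(SZ, SZ), Z), mul(add(SZ, Z), add(add(SZ, SZ), Z)))))
  →14  S(S(add(add(S(add(Z, SZ)), Z), mul(add(SZ, Z), add(add(SZ, SZ), Z)))))
  →15  S(S(add(S(add(add(Z, SZ), Z)), mul(add(SZ, Z), add(add(SZ, SZ), Z)))))
  →16  S(S(S(add(add(add(Z, SZ), Z), mul(add(SZ, Z), add(add(SZ, SZ), Z))))))
  →17  S(S(S(add(add(SZ, Z), mul(add(SZ, Z), add(add(SZ, SZ), Z))))))
  →18  S(S(S(add(S(add(Z, Z)), mul(add(SZ, Z), add(add(SZ, SZ), Z))))))
  →19  S(S(S(S(add(add(Z, Z), mul(add(SZ, Z), add(add(SZ, SZ), Z)))))))
  →20  S(S(S(S(add(Z, mul(add(SZ, Z), add(add(SZ, SZ), Z)))))))
  →21  S(S(S(S(mul(add(SZ, Z), add(add(SZ, SZ), Z))))))
  →22  S(S(S(S(mul(S(add(Z, Z)), add(add(SZ, SZ), Z))))))
  →23  S(S(S(S(add(add(add(SZ, SZ), Z), mul(add(Z, Z), add(add(SZ, SZ), Z)))))))
  →24  S(S(S(S(add(add(S(add(Z, SZ)), Z), mul(add(Z, Z), add(add(SZ, SZ), Z)))))))
  →25  S(S(S(S(add(S(add(add(Z, SZ), Z)), mul(add(Z, Z), add(add(SZ, SZ), Z)))))))
  →26  S(S(S(S(S(add(add(add(Z, SZ), Z), mul(add(Z, Z), add(add(SZ, SZ), Z))))))))
  →27  S(S(S(S(S(add(add(SZ, Z), mul(add(Z, Z), add(add(SZ, SZ), Z))))))))
  →28  S(S(S(S(S(add(S(add(Z, Z)), mul(add(Z, Z), add(add(SZ, SZ), Z))))))))
  →29  S(S(S(S(S(S(add(add(Z, Z), mul(add(Z, Z), add(add(SZ, SZ), Z)))))))))
  →30  S(S(S(S(S(S(add(Z, mul(add(Z, Z), add(add(SZ, SZ), Z)))))))))
  →31  S(S(S(S(S(S(mul(add(Z, Z), add(add(SZ, SZ), Z))))))))
  →32  S(S(S(S(S(S(mul(Z, add(add(SZ, SZ), Z))))))))
  →33  S^6(Z)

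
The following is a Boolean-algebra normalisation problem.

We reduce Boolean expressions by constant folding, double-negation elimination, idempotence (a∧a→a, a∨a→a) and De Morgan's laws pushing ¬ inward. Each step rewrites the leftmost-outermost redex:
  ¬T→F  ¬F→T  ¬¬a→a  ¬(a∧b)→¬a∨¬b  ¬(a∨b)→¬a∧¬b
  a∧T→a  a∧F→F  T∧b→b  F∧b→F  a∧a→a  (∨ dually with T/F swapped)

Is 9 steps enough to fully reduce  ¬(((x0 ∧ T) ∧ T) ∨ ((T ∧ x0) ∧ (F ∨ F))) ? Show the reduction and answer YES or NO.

  start: ¬(((x0 ∧ T) ∧ T) ∨ ((T ∧ x0) ∧ (F ∨ F)))
  step 1: ¬((x0 ∧ T) ∧ T) ∧ ¬((T ∧ x0) ∧ (F ∨ F))
  step 2: (¬(x0 ∧ T) ∨ ¬T) ∧ ¬((T ∧ x0) ∧ (F ∨ F))
  step 3: ((¬x0 ∨ ¬T) ∨ ¬T) ∧ ¬((T ∧ x0) ∧ (F ∨ F))
  step 4: ((¬x0 ∨ F) ∨ ¬T) ∧ ¬((T ∧ x0) ∧ (F ∨ F))
  step 5: (¬x0 ∨ ¬T) ∧ ¬((T ∧ x0) ∧ (F ∨ F))
  step 6: (¬x0 ∨ F) ∧ ¬((T ∧ x0) ∧ (F ∨ F))
  step 7: ¬x0 ∧ ¬((T ∧ x0) ∧ (F ∨ F))
  step 8: ¬x0 ∧ (¬(T ∧ x0) ∨ ¬(F ∨ F))
  step 9: ¬x0 ∧ ((¬T ∨ ¬x0) ∨ ¬(F ∨ F))

Answer: NO — after 9 steps the term is ¬x0 ∧ ((¬T ∨ ¬x0) ∨ ¬(F ∨ F)), not yet normal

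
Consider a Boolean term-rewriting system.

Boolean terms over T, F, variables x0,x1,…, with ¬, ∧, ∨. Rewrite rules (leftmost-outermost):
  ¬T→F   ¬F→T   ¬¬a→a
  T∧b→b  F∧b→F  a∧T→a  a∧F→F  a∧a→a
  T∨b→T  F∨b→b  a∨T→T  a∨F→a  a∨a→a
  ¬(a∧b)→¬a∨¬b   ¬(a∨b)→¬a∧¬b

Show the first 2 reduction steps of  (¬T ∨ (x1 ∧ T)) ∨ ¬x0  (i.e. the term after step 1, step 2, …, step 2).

Answer: after 2 steps: (x1 ∧ T) ∨ ¬x0

Working:
  start: (¬T ∨ (x1 ∧ T)) ∨ ¬x0
  [1] (F ∨ (x1 ∧ T)) ∨ ¬x0
  [2] (x1 ∧ T) ∨ ¬x0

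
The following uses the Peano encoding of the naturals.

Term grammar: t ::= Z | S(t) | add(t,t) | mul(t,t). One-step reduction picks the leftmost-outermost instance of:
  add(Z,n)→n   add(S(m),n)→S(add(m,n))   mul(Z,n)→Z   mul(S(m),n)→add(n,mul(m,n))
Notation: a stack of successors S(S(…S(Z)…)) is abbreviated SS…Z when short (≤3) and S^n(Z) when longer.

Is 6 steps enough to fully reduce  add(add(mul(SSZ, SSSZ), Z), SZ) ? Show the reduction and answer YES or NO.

Answer: NO — after 6 steps the term is S(add(S(add(add(SZ, mul(SZ, SSSZ)), Z)), SZ)), not yet normal

Working:
  start: add(add(mul(SSZ, SSSZ), Z), SZ)
  step 1: add(add(add(SSSZ, mul(SZ, SSSZ)), Z), SZ)
  step 2: add(add(S(add(SSZ, mul(SZ, SSSZ))), Z), SZ)
  step 3: add(S(add(add(SSZ, mul(SZ, SSSZ)), Z)), SZ)
  step 4: S(add(add(add(SSZ, mul(SZ, SSSZ)), Z), SZ))
  step 5: S(add(add(S(add(SZ, mul(SZ, SSSZ))), Z), SZ))
  step 6: S(add(S(add(add(SZ, mul(SZ, SSSZ)), Z)), SZ))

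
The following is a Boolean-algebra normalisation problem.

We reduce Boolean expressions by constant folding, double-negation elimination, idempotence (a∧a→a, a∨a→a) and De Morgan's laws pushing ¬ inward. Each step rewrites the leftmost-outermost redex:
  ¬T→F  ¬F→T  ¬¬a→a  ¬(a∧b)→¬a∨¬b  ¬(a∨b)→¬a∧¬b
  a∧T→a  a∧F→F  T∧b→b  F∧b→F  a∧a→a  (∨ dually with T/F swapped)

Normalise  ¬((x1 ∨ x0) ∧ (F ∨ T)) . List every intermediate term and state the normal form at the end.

Answer: normal form = ¬x1 ∧ ¬x0  (in 7 steps)

Reduction:
  start: ¬((x1 ∨ x0) ∧ (F ∨ T))
  [1] ¬(x1 ∨ x0) ∨ ¬(F ∨ T)
  [2] (¬x1 ∧ ¬x0) ∨ ¬(F ∨ T)
  [3] (¬x1 ∧ ¬x0) ∨ (¬F ∧ ¬T)
  [4] (¬x1 ∧ ¬x0) ∨ (T ∧ ¬T)
  [5] (¬x1 ∧ ¬x0) ∨ ¬T
  [6] (¬x1 ∧ ¬x0) ∨ F
  [7] ¬x1 ∧ ¬x0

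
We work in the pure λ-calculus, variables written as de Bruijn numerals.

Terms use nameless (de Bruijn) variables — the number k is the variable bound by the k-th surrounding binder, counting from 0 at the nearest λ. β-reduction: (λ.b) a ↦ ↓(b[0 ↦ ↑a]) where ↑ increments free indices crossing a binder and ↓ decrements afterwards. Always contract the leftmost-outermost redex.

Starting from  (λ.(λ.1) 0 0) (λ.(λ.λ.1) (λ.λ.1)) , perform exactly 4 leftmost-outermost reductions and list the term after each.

  start: (λ.(λ.1) 0 0) (λ.(λ.λ.1) (λ.λ.1))
  →1  (λ.λ.(λ.λ.1) (λ.λ.1)) (λ.(λ.λ.1) (λ.λ.1)) (λ.(λ.λ.1) (λ.λ.1))
  →2  (λ.(λ.λ.1) (λ.λ.1)) (λ.(λ.λ.1) (λ.λ.1))
  →3  (λ.λ.1) (λ.λ.1)
  →4  λ.λ.λ.1

Answer: after 4 steps: λ.λ.λ.1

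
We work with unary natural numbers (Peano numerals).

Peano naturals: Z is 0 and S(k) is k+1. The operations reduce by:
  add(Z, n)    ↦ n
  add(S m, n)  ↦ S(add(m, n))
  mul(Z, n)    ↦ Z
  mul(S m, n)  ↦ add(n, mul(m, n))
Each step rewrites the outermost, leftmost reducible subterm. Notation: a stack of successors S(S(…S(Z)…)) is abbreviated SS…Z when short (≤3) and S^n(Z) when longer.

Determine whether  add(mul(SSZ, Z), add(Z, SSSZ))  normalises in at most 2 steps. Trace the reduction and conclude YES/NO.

Answer: NO — after 2 steps the term is add(mul(SZ, Z), add(Z, SSSZ)), not yet normal

Working:
  start: add(mul(SSZ, Z), add(Z, SSSZ))
  →1  add(add(Z, mul(SZ, Z)), add(Z, SSSZ))
  →2  add(mul(SZ, Z), add(Z, SSSZ))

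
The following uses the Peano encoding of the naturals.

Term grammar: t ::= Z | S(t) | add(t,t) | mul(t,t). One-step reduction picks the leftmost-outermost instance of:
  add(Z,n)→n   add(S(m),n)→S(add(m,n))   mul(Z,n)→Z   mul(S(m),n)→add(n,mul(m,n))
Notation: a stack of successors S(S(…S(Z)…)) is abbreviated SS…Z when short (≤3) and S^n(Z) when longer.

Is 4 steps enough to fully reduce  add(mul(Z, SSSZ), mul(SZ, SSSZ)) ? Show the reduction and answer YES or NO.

Answer: NO — after 4 steps the term is S(add(SSZ, mul(Z, SSSZ))), not yet normal

Derivation:
  start: add(mul(Z, SSSZ), mul(SZ, SSSZ))
  step 1: add(Z, mul(SZ, SSSZ))
  step 2: mul(SZ, SSSZ)
  step 3: add(SSSZ, mul(Z, SSSZ))
  step 4: S(add(SSZ, mul(Z, SSSZ)))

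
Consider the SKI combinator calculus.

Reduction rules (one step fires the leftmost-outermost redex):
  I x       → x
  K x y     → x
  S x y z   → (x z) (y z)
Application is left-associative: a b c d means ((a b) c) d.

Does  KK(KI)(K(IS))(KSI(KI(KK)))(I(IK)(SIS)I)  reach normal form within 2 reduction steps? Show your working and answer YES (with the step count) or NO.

  start: KK(KI)(K(IS))(KSI(KI(KK)))(I(IK)(SIS)I)
  [1] K(K(IS))(KSI(KI(KK)))(I(IK)(SIS)I)
  [2] K(IS)(I(IK)(SIS)I)

Answer: NO — after 2 steps the term is K(IS)(I(IK)(SIS)I), not yet normal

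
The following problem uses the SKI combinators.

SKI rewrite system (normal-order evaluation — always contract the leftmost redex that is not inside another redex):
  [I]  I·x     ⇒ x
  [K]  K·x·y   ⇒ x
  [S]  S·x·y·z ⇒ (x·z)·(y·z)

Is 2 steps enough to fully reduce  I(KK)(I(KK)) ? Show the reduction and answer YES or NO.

  start: I(KK)(I(KK))
  [1] KK(I(KK))
  [2] K

Answer: YES — reaches normal form K in 2 ≤ 2 steps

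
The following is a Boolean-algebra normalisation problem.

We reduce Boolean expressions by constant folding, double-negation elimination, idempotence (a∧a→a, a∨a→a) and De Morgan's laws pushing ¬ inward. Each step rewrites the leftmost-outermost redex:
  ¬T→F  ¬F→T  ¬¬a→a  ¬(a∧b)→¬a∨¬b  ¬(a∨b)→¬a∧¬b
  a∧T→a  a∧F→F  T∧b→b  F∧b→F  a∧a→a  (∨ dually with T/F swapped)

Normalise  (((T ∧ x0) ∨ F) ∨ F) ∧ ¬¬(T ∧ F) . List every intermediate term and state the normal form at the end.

Answer: normal form = F  (in 6 steps)

Working:
  start: (((T ∧ x0) ∨ F) ∨ F) ∧ ¬¬(T ∧ F)
  [1] ((T ∧ x0) ∨ F) ∧ ¬¬(T ∧ F)
  [2] (T ∧ x0) ∧ ¬¬(T ∧ F)
  [3] x0 ∧ ¬¬(T ∧ F)
  [4] x0 ∧ (T ∧ F)
  [5] x0 ∧ F
  [6] F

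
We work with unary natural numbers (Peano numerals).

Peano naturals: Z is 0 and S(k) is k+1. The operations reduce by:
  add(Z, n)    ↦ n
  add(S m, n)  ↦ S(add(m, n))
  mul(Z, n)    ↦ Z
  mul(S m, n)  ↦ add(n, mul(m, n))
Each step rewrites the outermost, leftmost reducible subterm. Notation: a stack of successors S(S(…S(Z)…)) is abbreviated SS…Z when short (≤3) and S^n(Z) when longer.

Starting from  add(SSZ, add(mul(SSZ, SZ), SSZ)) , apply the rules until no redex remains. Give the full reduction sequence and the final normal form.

  start: add(SSZ, add(mul(SSZ, SZ), SSZ))
  →1  S(add(SZ, add(mul(SSZ, SZ), SSZ)))
  →2  S(S(add(Z, add(mul(SSZ, SZ), SSZ))))
  →3  S(S(add(mul(SSZ, SZ), SSZ)))
  →4  S(S(add(add(SZ, mul(SZ, SZ)), SSZ)))
  →5  S(S(add(S(add(Z, mul(SZ, SZ))), SSZ)))
  →6  S(S(S(add(add(Z, mul(SZ, SZ)), SSZ))))
  →7  S(S(S(add(mul(SZ, SZ), SSZ))))
  →8  S(S(S(add(add(SZ, mul(Z, SZ)), SSZ))))
  →9  S(S(S(add(S(add(Z, mul(Z, SZ))), SSZ))))
  →10  S(S(S(S(add(add(Z, mul(Z, SZ)), SSZ)))))
  →11  S(S(S(S(add(mul(Z, SZ), SSZ)))))
  →12  S(S(S(S(add(Z, SSZ)))))
  →13  S^6(Z)

Answer: normal form = S^6(Z)  (in 13 steps)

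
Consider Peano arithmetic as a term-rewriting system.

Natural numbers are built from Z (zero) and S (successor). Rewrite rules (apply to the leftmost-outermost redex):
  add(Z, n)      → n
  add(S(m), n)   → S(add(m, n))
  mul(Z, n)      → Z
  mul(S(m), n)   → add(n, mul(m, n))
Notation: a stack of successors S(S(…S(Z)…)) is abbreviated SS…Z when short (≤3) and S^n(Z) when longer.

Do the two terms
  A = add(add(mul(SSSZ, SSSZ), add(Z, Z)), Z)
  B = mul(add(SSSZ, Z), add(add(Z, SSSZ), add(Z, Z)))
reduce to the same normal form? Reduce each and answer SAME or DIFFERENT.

Term A:
  start: add(add(mul(SSSZ, SSSZ), add(Z, Z)), Z)
  [1] add(add(add(SSSZ, mul(SSZ, SSSZ)), add(Z, Z)), Z)
  [2] add(add(S(add(SSZ, mul(SSZ, SSSZ))), add(Z, Z)), Z)
  [3] add(S(add(add(SSZ, mul(SSZ, SSSZ)), add(Z, Z))), Z)
  [4] S(add(add(add(SSZ, mul(SSZ, SSSZ)), add(Z, Z)), Z))
  [5] S(add(add(S(add(SZ, mul(SSZ, SSSZ))), add(Z, Z)), Z))
  [6] S(add(S(add(add(SZ, mul(SSZ, SSSZ)), add(Z, Z))), Z))
  [7] S(S(add(add(add(SZ, mul(SSZ, SSSZ)), add(Z, Z)), Z)))
  [8] S(S(add(add(S(add(Z, mul(SSZ, SSSZ))), add(Z, Z)), Z)))
  [9] S(S(add(S(add(add(Z, mul(SSZ, SSSZ)), add(Z, Z))), Z)))
  [10] S(S(S(add(add(add(Z, mul(SSZ, SSSZ)), add(Z, Z)), Z))))
  [11] S(S(S(add(add(mul(SSZ, SSSZ), add(Z, Z)), Z))))
  [12] S(S(S(add(add(add(SSSZ, mul(SZ, SSSZ)), add(Z, Z)), Z))))
  [13] S(S(S(add(add(S(add(SSZ, mul(SZ, SSSZ))), add(Z, Z)), Z))))
  [14] S(S(S(add(S(add(add(SSZ, mul(SZ, SSSZ)), add(Z, Z))), Z))))
  [15] S(S(S(S(add(add(add(SSZ, mul(SZ, SSSZ)), add(Z, Z)), Z)))))
  [16] S(S(S(S(add(add(S(add(SZ, mul(SZ, SSSZ))), add(Z, Z)), Z)))))
  [17] S(S(S(S(add(S(add(add(SZ, mul(SZ, SSSZ)), add(Z, Z))), Z)))))
  [18] S(S(S(S(S(add(add(add(SZ, mul(SZ, SSSZ)), add(Z, Z)), Z))))))
  [19] S(S(S(S(S(add(add(S(add(Z, mul(SZ, SSSZ))), add(Z, Z)), Z))))))
  [20] S(S(S(S(S(add(S(add(add(Z, mul(SZ, SSSZ)), add(Z, Z))), Z))))))
  [21] S(S(S(S(S(S(add(add(add(Z, mul(SZ, SSSZ)), add(Z, Z)), Z)))))))
  [22] S(S(S(S(S(S(add(add(mul(SZ, SSSZ), add(Z, Z)), Z)))))))
  [23] S(S(S(S(S(S(add(add(add(SSSZ, mul(Z, SSSZ)), add(Z, Z)), Z)))))))
  [24] S(S(S(S(S(S(add(add(S(add(SSZ, mul(Z, SSSZ))), add(Z, Z)), Z)))))))
  [25] S(S(S(S(S(S(add(S(add(add(SSZ, mul(Z, SSSZ)), add(Z, Z))), Z)))))))
  [26] S(S(S(S(S(S(S(add(add(add(SSZ, mul(Z, SSSZ)), add(Z, Z)), Z))))))))
  [27] S(S(S(S(S(S(S(add(add(S(add(SZ, mul(Z, SSSZ))), add(Z, Z)), Z))))))))
  [28] S(S(S(S(S(S(S(add(S(add(add(SZ, mul(Z, SSSZ)), add(Z, Z))), Z))))))))
  [29] S(S(S(S(S(S(S(S(add(add(add(SZ, mul(Z, SSSZ)), add(Z, Z)), Z)))))))))
  [30] S(S(S(S(S(S(S(S(add(add(S(add(Z, mul(Z, SSSZ))), add(Z, Z)), Z)))))))))
  [31] S(S(S(S(S(S(S(S(add(S(add(add(Z, mul(Z, SSSZ)), add(Z, Z))), Z)))))))))
  [32] S(S(S(S(S(S(S(S(S(add(add(add(Z, mul(Z, SSSZ)), add(Z, Z)), Z))))))))))
  [33] S(S(S(S(S(S(S(S(S(add(add(mul(Z, SSSZ), add(Z, Z)), Z))))))))))
  [34] S(S(S(S(S(S(S(S(S(add(add(Z, add(Z, Z)), Z))))))))))
  [35] S(S(S(S(S(S(S(S(S(add(add(Z, Z), Z))))))))))
  [36] S(S(S(S(S(S(S(S(S(add(Z, Z))))))))))
  [37] S^9(Z)

Term B:
  start: mul(add(SSSZ, Z), add(add(Z, SSSZ), add(Z, Z)))
  [1] mul(S(add(SSZ, Z)), add(add(Z, SSSZ), add(Z, Z)))
  [2] add(add(add(Z, SSSZ), add(Z, Z)), mul(add(SSZ, Z), add(add(Z, SSSZ), add(Z, Z))))
  [3] add(add(SSSZ, add(Z, Z)), mul(add(SSZ, Z), add(add(Z, SSSZ), add(Z, Z))))
  [4] add(S(add(SSZ, add(Z, Z))), mul(add(SSZ, Z), add(add(Z, SSSZ), add(Z, Z))))
  [5] S(add(add(SSZ, add(Z, Z)), mul(add(SSZ, Z), add(add(Z, SSSZ), add(Z, Z)))))
  [6] S(add(S(add(SZ, add(Z, Z))), mul(add(SSZ, Z), add(add(Z, SSSZ), add(Z, Z)))))
  [7] S(S(add(add(SZ, add(Z, Z)), mul(add(SSZ, Z), add(add(Z, SSSZ), add(Z, Z))))))
  [8] S(S(add(S(add(Z, add(Z, Z))), mul(add(SSZ, Z), add(add(Z, SSSZ), add(Z, Z))))))
  [9] S(S(S(add(add(Z, add(Z, Z)), mul(add(SSZ, Z), add(add(Z, SSSZ), add(Z, Z)))))))
  [10] S(S(S(add(add(Z, Z), mul(add(SSZ, Z), add(add(Z, SSSZ), add(Z, Z)))))))
  [11] S(S(S(add(Z, mul(add(SSZ, Z), add(add(Z, SSSZ), add(Z, Z)))))))
  [12] S(S(S(mul(add(SSZ, Z), add(add(Z, SSSZ), add(Z, Z))))))
  [13] S(S(S(mul(S(add(SZ, Z)), add(add(Z, SSSZ), add(Z, Z))))))
  [14] S(S(S(add(add(add(Z, SSSZ), add(Z, Z)), mul(add(SZ, Z), add(add(Z, SSSZ), add(Z, Z)))))))
  [15] S(S(S(add(add(SSSZ, add(Z, Z)), mul(add(SZ, Z), add(add(Z, SSSZ), add(Z, Z)))))))
  [16] S(S(S(add(S(add(SSZ, add(Z, Z))), mul(add(SZ, Z), add(add(Z, SSSZ), add(Z, Z)))))))
  [17] S(S(S(S(add(add(SSZ, add(Z, Z)), mul(add(SZ, Z), add(add(Z, SSSZ), add(Z, Z))))))))
  [18] S(S(S(S(add(S(add(SZ, add(Z, Z))), mul(add(SZ, Z), add(add(Z, SSSZ), add(Z, Z))))))))
  [19] S(S(S(S(S(add(add(SZ, add(Z, Z)), mul(add(SZ, Z), add(add(Z, SSSZ), add(Z, Z)))))))))
  [20] S(S(S(S(S(add(S(add(Z, add(Z, Z))), mul(add(SZ, Z), add(add(Z, SSSZ), add(Z, Z)))))))))
  [21] S(S(S(S(S(S(add(add(Z, add(Z, Z)), mul(add(SZ, Z), add(add(Z, SSSZ), add(Z, Z))))))))))
  [22] S(S(S(S(S(S(add(add(Z, Z), mul(add(SZ, Z), add(add(Z, SSSZ), add(Z, Z))))))))))
  [23] S(S(S(S(S(S(add(Z, mul(add(SZ, Z), add(add(Z, SSSZ), add(Z, Z))))))))))
  [24] S(S(S(S(S(S(mul(add(SZ, Z), add(add(Z, SSSZ), add(Z, Z)))))))))
  [25] S(S(S(S(S(S(mul(S(add(Z, Z)), add(add(Z, SSSZ), add(Z, Z)))))))))
  [26] S(S(S(S(S(S(add(add(add(Z, SSSZ), add(Z, Z)), mul(add(Z, Z), add(add(Z, SSSZ), add(Z, Z))))))))))
  [27] S(S(S(S(S(S(add(add(SSSZ, add(Z, Z)), mul(add(Z, Z), add(add(Z, SSSZ), add(Z, Z))))))))))
  [28] S(S(S(S(S(S(add(S(add(SSZ, add(Z, Z))), mul(add(Z, Z), add(add(Z, SSSZ), add(Z, Z))))))))))
  [29] S(S(S(S(S(S(S(add(add(SSZ, add(Z, Z)), mul(add(Z, Z), add(add(Z, SSSZ), add(Z, Z)))))))))))
  [30] S(S(S(S(S(S(S(add(S(add(SZ, add(Z, Z))), mul(add(Z, Z), add(add(Z, SSSZ), add(Z, Z)))))))))))
  [31] S(S(S(S(S(S(S(S(add(add(SZ, add(Z, Z)), mul(add(Z, Z), add(add(Z, SSSZ), add(Z, Z))))))))))))
  [32] S(S(S(S(S(S(S(S(add(S(add(Z, add(Z, Z))), mul(add(Z, Z), add(add(Z, SSSZ), add(Z, Z))))))))))))
  [33] S(S(S(S(S(S(S(S(S(add(add(Z, add(Z, Z)), mul(add(Z, Z), add(add(Z, SSSZ), add(Z, Z)))))))))))))
  [34] S(S(S(S(S(S(S(S(S(add(add(Z, Z), mul(add(Z, Z), add(add(Z, SSSZ), add(Z, Z)))))))))))))
  [35] S(S(S(S(S(S(S(S(S(add(Z, mul(add(Z, Z), add(add(Z, SSSZ), add(Z, Z)))))))))))))
  [36] S(S(S(S(S(S(S(S(S(mul(add(Z, Z), add(add(Z, SSSZ), add(Z, Z))))))))))))
  [37] S(S(S(S(S(S(S(S(S(mul(Z, add(add(Z, SSSZ), add(Z, Z))))))))))))
  [38] S^9(Z)

Answer: SAME — A ⇓ S^9(Z), B ⇓ S^9(Z)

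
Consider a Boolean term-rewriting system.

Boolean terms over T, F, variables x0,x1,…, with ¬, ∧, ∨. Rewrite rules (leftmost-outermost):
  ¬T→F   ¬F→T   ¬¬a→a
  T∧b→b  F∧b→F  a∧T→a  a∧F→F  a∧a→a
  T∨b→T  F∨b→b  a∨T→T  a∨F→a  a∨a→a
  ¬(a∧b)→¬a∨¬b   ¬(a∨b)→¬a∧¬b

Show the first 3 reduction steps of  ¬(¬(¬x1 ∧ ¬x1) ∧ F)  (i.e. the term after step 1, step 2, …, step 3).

  start: ¬(¬(¬x1 ∧ ¬x1) ∧ F)
  →1  ¬¬(¬x1 ∧ ¬x1) ∨ ¬F
  →2  (¬x1 ∧ ¬x1) ∨ ¬F
  →3  ¬x1 ∨ ¬F

Answer: after 3 steps: ¬x1 ∨ ¬F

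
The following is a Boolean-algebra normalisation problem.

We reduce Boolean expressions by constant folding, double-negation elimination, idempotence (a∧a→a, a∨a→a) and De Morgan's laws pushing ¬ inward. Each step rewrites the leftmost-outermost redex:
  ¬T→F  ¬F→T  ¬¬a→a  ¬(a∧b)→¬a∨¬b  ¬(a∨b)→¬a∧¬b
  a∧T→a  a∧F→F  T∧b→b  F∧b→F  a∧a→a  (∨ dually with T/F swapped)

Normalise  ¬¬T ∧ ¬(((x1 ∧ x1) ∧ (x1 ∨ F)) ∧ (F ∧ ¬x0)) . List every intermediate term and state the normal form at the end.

Answer: normal form = T  (in 14 steps)

Working:
  start: ¬¬T ∧ ¬(((x1 ∧ x1) ∧ (x1 ∨ F)) ∧ (F ∧ ¬x0))
  step 1: T ∧ ¬(((x1 ∧ x1) ∧ (x1 ∨ F)) ∧ (F ∧ ¬x0))
  step 2: ¬(((x1 ∧ x1) ∧ (x1 ∨ F)) ∧ (F ∧ ¬x0))
  step 3: ¬((x1 ∧ x1) ∧ (x1 ∨ F)) ∨ ¬(F ∧ ¬x0)
  step 4: (¬(x1 ∧ x1) ∨ ¬(x1 ∨ F)) ∨ ¬(F ∧ ¬x0)
  step 5: ((¬x1 ∨ ¬x1) ∨ ¬(x1 ∨ F)) ∨ ¬(F ∧ ¬x0)
  step 6: (¬x1 ∨ ¬(x1 ∨ F)) ∨ ¬(F ∧ ¬x0)
  step 7: (¬x1 ∨ (¬x1 ∧ ¬F)) ∨ ¬(F ∧ ¬x0)
  step 8: (¬x1 ∨ (¬x1 ∧ T)) ∨ ¬(F ∧ ¬x0)
  step 9: (¬x1 ∨ ¬x1) ∨ ¬(F ∧ ¬x0)
  step 10: ¬x1 ∨ ¬(F ∧ ¬x0)
  step 11: ¬x1 ∨ (¬F ∨ ¬¬x0)
  step 12: ¬x1 ∨ (T ∨ ¬¬x0)
  step 13: ¬x1 ∨ T
  step 14: T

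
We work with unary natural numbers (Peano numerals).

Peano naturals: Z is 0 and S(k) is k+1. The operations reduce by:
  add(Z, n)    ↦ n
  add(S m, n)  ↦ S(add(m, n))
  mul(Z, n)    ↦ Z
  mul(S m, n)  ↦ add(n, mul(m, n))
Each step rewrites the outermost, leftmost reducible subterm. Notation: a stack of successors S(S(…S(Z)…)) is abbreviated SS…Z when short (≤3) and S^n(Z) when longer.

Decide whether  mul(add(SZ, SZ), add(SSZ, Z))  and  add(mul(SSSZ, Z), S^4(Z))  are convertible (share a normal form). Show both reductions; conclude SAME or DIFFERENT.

Term A:
  start: mul(add(SZ, SZ), add(SSZ, Z))
  [1] mul(S(add(Z, SZ)), add(SSZ, Z))
  [2] add(add(SSZ, Z), mul(add(Z, SZ), add(SSZ, Z)))
  [3] add(S(add(SZ, Z)), mul(add(Z, SZ), add(SSZ, Z)))
  [4] S(add(add(SZ, Z), mul(add(Z, SZ), add(SSZ, Z))))
  [5] S(add(S(add(Z, Z)), mul(add(Z, SZ), add(SSZ, Z))))
  [6] S(S(add(add(Z, Z), mul(add(Z, SZ), add(SSZ, Z)))))
  [7] S(S(add(Z, mul(add(Z, SZ), add(SSZ, Z)))))
  [8] S(S(mul(add(Z, SZ), add(SSZ, Z))))
  [9] S(S(mul(SZ, add(SSZ, Z))))
  [10] S(S(add(add(SSZ, Z), mul(Z, add(SSZ, Z)))))
  [11] S(S(add(S(add(SZ, Z)), mul(Z, add(SSZ, Z)))))
  [12] S(S(S(add(add(SZ, Z), mul(Z, add(SSZ, Z))))))
  [13] S(S(S(add(S(add(Z, Z)), mul(Z, add(SSZ, Z))))))
  [14] S(S(S(S(add(add(Z, Z), mul(Z, add(SSZ, Z)))))))
  [15] S(S(S(S(add(Z, mul(Z, add(SSZ, Z)))))))
  [16] S(S(S(S(mul(Z, add(SSZ, Z))))))
  [17] S^4(Z)

Term B:
  start: add(mul(SSSZ, Z), S^4(Z))
  [1] add(add(Z, mul(SSZ, Z)), S^4(Z))
  [2] add(mul(SSZ, Z), S^4(Z))
  [3] add(add(Z, mul(SZ, Z)), S^4(Z))
  [4] add(mul(SZ, Z), S^4(Z))
  [5] add(add(Z, mul(Z, Z)), S^4(Z))
  [6] add(mul(Z, Z), S^4(Z))
  [7] add(Z, S^4(Z))
  [8] S^4(Z)

Answer: SAME — A ⇓ S^4(Z), B ⇓ S^4(Z)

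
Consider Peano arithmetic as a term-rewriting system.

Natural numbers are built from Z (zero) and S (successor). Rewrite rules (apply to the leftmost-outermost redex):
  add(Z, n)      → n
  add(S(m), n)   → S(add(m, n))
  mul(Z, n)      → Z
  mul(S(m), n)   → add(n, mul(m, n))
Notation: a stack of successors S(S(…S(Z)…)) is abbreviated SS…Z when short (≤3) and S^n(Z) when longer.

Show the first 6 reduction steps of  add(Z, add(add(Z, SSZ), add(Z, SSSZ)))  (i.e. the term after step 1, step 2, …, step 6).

  start: add(Z, add(add(Z, SSZ), add(Z, SSSZ)))
  step 1: add(add(Z, SSZ), add(Z, SSSZ))
  step 2: add(SSZ, add(Z, SSSZ))
  step 3: S(add(SZ, add(Z, SSSZ)))
  step 4: S(S(add(Z, add(Z, SSSZ))))
  step 5: S(S(add(Z, SSSZ)))
  step 6: S^5(Z)

Answer: after 6 steps: S^5(Z)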